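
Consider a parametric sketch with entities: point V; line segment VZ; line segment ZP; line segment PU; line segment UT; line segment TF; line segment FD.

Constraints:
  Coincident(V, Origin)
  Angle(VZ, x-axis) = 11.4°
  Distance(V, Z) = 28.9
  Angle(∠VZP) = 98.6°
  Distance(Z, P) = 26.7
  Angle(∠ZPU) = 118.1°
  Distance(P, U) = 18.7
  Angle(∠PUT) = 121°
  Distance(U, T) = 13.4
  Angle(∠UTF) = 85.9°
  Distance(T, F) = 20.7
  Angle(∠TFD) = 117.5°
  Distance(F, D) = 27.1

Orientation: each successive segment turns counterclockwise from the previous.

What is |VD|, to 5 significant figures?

43.905

V is at the origin; VZ runs at 11.4° with length 28.9, so Z = (28.330, 5.7123). ∠VZP = 98.6° gives ZP at 92.800° from the x-axis; with |ZP| = 26.7, P = (27.026, 32.380). ∠ZPU = 118.1° gives PU at 154.70° from the x-axis; with |PU| = 18.7, U = (10.119, 40.372). ∠PUT = 121.0° gives UT at -146.30° from the x-axis; with |UT| = 13.4, T = (-1.0290, 32.937). ∠UTF = 85.9° gives TF at -52.200° from the x-axis; with |TF| = 20.7, F = (11.658, 16.581). ∠TFD = 117.5° gives FD at 10.300° from the x-axis; with |FD| = 27.1, D = (38.321, 21.426). Then |VD| = |D − V| = 43.905.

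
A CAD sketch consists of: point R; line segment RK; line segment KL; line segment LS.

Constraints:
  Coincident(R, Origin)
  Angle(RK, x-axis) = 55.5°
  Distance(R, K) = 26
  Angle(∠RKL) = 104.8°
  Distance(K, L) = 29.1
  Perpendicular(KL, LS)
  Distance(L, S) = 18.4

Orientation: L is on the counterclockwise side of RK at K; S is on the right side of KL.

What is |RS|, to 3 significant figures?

56.3

R is at the origin; RK runs at 55.5° with length 26.0, so K = 26.0·(cos 55.5°, sin 55.5°) = (14.7, 21.4). ∠RKL = 104.8°, so KL runs at 55.5° + (180° − 104.8°) = 131° from the x-axis; with |KL| = 29.1, L = K + 29.1·(cos 131°, sin 131°) = (-4.25, 43.5). KL ⟂ LS; with |LS| = 18.4 on the right of KL, S = L + 18.4·(0.758, 0.652) = (9.70, 55.5). Then |RS| = |S − R| = 56.3.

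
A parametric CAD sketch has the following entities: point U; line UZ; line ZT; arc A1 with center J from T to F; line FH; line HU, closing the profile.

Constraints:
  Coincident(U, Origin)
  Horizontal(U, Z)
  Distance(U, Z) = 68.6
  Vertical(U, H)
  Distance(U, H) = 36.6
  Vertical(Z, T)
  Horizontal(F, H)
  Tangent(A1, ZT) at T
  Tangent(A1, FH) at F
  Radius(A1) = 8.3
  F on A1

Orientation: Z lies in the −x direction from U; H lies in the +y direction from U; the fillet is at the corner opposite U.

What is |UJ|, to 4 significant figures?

66.61

U is at the origin; U and Z share the same y with |UZ| = 68.6 and Z on the −x side, so Z = (-68.60, 0.000). U and H share the same x with |UH| = 36.6 and H on the +y side, so H = (0.000, 36.60). The virtual corner opposite U is at (-68.60, 36.60). Tangency of A1 to ZT means the radius JT is perpendicular to ZT and since A1 is tangent to FH there, JF ⟂ FH, with radius 8.3, so the center J sits 8.3 in from both sides at J = (-60.30, 28.30). Then |UJ| = |J − U| = 66.61.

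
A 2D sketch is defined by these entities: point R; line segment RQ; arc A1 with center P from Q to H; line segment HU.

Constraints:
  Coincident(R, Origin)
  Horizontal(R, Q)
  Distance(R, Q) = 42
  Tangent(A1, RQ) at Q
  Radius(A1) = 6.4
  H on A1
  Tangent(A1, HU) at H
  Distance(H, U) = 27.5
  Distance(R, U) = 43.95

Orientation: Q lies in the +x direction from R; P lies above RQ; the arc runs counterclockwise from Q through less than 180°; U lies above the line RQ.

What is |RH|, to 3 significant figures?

48.2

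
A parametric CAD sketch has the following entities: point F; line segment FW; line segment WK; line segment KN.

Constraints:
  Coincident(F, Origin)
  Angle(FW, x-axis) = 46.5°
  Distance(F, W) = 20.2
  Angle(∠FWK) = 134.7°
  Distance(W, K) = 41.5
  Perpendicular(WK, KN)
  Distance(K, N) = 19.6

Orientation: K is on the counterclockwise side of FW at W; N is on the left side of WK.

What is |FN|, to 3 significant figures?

56.0

F is at the origin; FW runs at 46.5° with length 20.2, so W = 20.2·(cos 46.5°, sin 46.5°) = (13.9, 14.7). ∠FWK = 134.7°, so WK runs at 46.5° + (180° − 134.7°) = 91.8° from the x-axis; with |WK| = 41.5, K = W + 41.5·(cos 91.8°, sin 91.8°) = (12.6, 56.1). The perpendicularity gives KN at right angles to WK; with |KN| = 19.6 on the left of WK, N = K + 19.6·(-1.00, -0.0314) = (-6.99, 55.5). Then |FN| = |N − F| = 56.0.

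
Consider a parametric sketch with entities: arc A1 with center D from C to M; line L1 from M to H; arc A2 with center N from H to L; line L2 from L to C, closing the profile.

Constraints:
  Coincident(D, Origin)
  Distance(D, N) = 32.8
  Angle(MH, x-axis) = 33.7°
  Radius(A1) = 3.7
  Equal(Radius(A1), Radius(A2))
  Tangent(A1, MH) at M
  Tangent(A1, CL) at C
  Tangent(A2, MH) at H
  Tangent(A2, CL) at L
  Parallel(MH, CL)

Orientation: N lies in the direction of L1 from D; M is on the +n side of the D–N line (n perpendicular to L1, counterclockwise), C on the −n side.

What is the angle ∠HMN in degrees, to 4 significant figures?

6.436°

The slot axis is L1's direction at 33.7°, so u = (cos 33.7°, sin 33.7°) = (0.8320, 0.5548) and n = (−sin 33.7°, cos 33.7°) = (-0.5548, 0.8320). D is at the origin and N lies 32.8 along u from D, so N = 32.8·u = (27.29, 18.20). Tangency of A1 to both parallel lines with radius 3.7 puts M and C at D ± 3.7·n: M = (-2.053, 3.078), C = (2.053, -3.078). Equal radii place H and L the same way about N: H = N + 3.7·n = (25.24, 21.28), L = N − 3.7·n = (29.34, 15.12). Then cos ∠HMN = MH·MN / (|MH||MN|), giving 6.436°.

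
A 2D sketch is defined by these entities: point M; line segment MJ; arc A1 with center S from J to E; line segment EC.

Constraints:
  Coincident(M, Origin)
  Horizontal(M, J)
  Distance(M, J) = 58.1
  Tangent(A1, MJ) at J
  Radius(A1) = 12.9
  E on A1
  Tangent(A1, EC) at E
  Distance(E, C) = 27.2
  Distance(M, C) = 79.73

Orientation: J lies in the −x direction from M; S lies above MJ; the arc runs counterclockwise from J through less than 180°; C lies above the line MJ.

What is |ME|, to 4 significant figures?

53.71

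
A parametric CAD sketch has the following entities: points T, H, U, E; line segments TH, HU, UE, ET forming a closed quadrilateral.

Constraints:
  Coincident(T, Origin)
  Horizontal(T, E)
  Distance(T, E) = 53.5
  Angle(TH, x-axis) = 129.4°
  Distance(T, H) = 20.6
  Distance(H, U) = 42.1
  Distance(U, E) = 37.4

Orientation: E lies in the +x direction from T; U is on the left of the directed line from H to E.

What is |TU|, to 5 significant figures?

38.536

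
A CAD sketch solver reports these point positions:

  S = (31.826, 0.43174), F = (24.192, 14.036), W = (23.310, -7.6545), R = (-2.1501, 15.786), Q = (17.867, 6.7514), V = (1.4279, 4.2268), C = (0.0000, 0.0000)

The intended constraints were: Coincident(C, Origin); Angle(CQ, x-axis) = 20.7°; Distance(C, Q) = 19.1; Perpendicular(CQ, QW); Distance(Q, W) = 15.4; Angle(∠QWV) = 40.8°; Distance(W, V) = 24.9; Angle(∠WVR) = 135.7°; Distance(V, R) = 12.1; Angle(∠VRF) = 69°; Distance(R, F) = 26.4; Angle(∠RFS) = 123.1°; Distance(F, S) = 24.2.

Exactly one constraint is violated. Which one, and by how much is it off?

Distance(F, S) = 24.2 — off by 8.60.

C = (0.00, 0.00) ✓; CQ at 20.70° ✓; |CQ| = 19.10 ✓; ∠(CQ, QW) = 90.00° ✓; |QW| = 15.40 ✓; ∠QWV = 40.80° ✓; |WV| = 24.90 ✓; ∠WVR = 135.7° ✓; |VR| = 12.10 ✓; ∠VRF = 69.00° ✓; |RF| = 26.40 ✓; ∠RFS = 123.1° ✓; |FS| = 15.60 ✗.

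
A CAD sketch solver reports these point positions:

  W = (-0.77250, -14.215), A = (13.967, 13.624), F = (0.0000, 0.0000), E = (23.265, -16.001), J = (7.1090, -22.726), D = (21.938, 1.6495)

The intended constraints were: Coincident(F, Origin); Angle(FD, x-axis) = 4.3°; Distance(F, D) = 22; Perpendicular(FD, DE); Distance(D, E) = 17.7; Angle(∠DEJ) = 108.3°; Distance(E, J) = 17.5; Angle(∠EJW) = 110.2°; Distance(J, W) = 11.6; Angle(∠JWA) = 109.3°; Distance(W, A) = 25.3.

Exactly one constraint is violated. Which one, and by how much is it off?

Distance(W, A) = 25.3 — off by 6.20.

F = (0.00, 0.00) ✓; FD at 4.300° ✓; |FD| = 22.00 ✓; ∠(FD, DE) = 90.00° ✓; |DE| = 17.70 ✓; ∠DEJ = 108.3° ✓; |EJ| = 17.50 ✓; ∠EJW = 110.2° ✓; |JW| = 11.60 ✓; ∠JWA = 109.3° ✓; |WA| = 31.50 ✗.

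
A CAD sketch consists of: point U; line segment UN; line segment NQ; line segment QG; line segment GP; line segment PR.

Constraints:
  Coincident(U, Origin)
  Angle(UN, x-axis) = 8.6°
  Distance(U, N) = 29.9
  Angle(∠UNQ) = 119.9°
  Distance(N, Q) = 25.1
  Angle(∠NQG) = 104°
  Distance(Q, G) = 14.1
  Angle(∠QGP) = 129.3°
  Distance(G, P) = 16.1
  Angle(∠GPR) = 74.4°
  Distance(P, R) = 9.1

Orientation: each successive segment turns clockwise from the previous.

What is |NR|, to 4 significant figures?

23.53

∠QGP = 129.3° gives GP at -178.2° from the x-axis; with |GP| = 16.1, P = (20.51, -26.86). ∠GPR = 74.4° gives PR at 76.20° from the x-axis; with |PR| = 9.1, R = (22.68, -18.03). Then |NR| = |R − N| = 23.53.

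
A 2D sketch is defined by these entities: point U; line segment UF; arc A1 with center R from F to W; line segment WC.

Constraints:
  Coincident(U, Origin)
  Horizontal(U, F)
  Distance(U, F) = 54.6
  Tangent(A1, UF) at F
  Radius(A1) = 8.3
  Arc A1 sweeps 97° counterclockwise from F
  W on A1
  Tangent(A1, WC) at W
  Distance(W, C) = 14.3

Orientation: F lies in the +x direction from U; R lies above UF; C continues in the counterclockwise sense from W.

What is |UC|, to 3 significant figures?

65.5

On A1, F sits at bearing -90° from R; a 97° counterclockwise sweep puts W at bearing 7°, so W = R + 8.3·(cos 7°, sin 7°) = (62.8, 9.31). The tangent condition forces RW to be normal to WC, so WC runs along (−sin 7°, cos 7°); with |WC| = 14.3, C = (61.1, 23.5). Then |UC| = |C − U| = 65.5.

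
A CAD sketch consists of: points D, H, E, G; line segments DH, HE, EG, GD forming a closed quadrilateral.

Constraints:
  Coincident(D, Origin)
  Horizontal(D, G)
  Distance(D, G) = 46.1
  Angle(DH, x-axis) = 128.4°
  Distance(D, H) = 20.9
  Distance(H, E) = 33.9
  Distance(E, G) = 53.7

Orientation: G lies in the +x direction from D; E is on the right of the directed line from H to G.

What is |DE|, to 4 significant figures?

17.30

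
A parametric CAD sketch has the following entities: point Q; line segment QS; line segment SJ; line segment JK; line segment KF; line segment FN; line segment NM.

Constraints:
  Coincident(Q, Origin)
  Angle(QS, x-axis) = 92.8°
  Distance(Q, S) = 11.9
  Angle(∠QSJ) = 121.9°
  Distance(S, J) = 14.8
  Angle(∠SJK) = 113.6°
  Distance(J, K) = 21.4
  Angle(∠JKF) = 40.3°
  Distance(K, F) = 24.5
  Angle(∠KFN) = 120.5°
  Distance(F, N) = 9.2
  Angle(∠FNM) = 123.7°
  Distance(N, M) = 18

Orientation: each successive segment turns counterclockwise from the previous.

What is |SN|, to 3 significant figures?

0.743

Q is at the origin; QS runs at 92.8° with length 11.9, so S = (-0.581, 11.9). ∠QSJ = 121.9° gives SJ at 151° from the x-axis; with |SJ| = 14.8, J = (-13.5, 19.1). ∠SJK = 113.6° gives JK at -143° from the x-axis; with |JK| = 21.4, K = (-30.5, 6.12). ∠JKF = 40.3° gives KF at -3.00° from the x-axis; with |KF| = 24.5, F = (-6.07, 4.83). ∠KFN = 120.5° gives FN at 56.5° from the x-axis; with |FN| = 9.2, N = (-0.992, 12.5). Then |SN| = |N − S| = 0.743.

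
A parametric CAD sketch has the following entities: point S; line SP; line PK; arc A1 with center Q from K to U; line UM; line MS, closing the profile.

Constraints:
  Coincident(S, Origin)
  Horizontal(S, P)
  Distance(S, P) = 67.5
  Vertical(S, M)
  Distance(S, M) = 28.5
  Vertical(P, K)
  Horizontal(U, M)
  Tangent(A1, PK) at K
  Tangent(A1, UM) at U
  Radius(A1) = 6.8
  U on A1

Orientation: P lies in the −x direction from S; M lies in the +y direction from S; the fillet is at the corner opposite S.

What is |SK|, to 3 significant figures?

70.9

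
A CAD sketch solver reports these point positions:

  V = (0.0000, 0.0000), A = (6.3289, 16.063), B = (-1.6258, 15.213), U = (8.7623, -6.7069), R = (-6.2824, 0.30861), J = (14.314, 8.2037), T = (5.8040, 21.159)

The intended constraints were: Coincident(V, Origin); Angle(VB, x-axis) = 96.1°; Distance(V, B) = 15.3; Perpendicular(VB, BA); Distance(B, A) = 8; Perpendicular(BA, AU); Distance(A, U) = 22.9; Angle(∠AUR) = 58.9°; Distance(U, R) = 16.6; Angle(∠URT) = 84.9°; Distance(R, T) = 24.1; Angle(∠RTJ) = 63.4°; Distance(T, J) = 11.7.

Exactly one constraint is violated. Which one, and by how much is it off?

Distance(T, J) = 11.7 — off by 3.80.

V = (0.00, 0.00) ✓; VB at 96.10° ✓; |VB| = 15.30 ✓; ∠(VB, BA) = 90.00° ✓; |BA| = 8.000 ✓; ∠(BA, AU) = 90.00° ✓; |AU| = 22.90 ✓; ∠AUR = 58.90° ✓; |UR| = 16.60 ✓; ∠URT = 84.90° ✓; |RT| = 24.10 ✓; ∠RTJ = 63.40° ✓; |TJ| = 15.50 ✗.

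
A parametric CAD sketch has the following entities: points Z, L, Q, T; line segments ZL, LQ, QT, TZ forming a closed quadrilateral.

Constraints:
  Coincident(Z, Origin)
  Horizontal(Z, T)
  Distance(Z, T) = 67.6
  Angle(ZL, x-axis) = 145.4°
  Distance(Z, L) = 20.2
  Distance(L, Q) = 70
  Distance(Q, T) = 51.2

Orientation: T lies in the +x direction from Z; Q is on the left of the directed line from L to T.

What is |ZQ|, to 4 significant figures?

63.73

Z is at the origin; ZT is horizontal with |ZT| = 67.6 and T in +x, so T = (67.6, 0). ZL runs at 145.4° with |ZL| = 20.2, so L = (-16.63, 11.47). Q is determined by |LQ| = 70.0 and |QT| = 51.2 together: it lies at the intersection of circle(L, 70.0) and circle(T, 51.2). With |LT| = 85.00, the foot of the radical line on LT is 55.90 from L and the perpendicular offset is √(70.0² − 55.90²) = 42.13. Taking the left-of-LT solution: Q = (44.45, 45.67).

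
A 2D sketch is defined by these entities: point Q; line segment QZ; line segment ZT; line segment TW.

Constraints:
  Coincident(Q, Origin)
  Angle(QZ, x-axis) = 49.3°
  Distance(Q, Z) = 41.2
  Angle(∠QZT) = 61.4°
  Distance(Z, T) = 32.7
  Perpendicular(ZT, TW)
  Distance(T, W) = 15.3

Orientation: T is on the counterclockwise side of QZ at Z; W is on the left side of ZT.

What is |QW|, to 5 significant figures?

24.579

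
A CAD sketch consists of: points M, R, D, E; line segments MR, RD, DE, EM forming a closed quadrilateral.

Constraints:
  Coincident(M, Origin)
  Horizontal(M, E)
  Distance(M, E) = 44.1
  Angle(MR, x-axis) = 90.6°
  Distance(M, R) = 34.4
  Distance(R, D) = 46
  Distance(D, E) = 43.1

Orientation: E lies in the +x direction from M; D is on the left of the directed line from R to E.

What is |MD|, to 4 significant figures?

62.17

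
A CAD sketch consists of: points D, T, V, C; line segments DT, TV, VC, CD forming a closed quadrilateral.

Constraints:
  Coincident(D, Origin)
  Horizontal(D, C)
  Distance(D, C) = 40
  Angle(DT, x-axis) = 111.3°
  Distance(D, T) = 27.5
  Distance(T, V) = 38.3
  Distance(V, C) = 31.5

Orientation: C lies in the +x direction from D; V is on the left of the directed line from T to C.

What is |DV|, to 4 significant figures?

40.54

Checks: |TV| = 38.30 ✓; |VC| = 31.50 ✓.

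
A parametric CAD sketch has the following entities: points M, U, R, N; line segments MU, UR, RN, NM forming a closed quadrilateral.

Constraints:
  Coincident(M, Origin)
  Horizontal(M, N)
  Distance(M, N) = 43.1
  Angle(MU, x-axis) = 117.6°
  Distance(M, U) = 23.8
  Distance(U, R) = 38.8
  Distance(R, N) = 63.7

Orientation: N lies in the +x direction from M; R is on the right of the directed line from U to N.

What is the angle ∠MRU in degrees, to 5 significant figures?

36.264°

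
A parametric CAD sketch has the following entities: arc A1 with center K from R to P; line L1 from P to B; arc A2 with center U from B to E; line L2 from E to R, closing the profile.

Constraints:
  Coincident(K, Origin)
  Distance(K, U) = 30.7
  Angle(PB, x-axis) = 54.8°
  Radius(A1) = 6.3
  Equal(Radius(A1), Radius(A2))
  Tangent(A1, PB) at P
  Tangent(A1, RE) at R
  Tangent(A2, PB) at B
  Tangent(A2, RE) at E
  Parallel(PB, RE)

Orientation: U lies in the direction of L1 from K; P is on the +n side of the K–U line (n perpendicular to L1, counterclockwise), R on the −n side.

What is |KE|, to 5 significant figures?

31.340

The slot axis is L1's direction at 54.8°, so u = (cos 54.8°, sin 54.8°) = (0.57643, 0.81714) and n = (−sin 54.8°, cos 54.8°) = (-0.81714, 0.57643). K is at the origin and U lies 30.7 along u from K, so U = 30.7·u = (17.696, 25.086). Tangency of A1 to both parallel lines with radius 6.3 puts P and R at K ± 6.3·n: P = (-5.1480, 3.6315), R = (5.1480, -3.6315). Equal radii place B and E the same way about U: B = U + 6.3·n = (12.548, 28.718), E = U − 6.3·n = (22.844, 21.455). Then |KE| = |E − K| = 31.340.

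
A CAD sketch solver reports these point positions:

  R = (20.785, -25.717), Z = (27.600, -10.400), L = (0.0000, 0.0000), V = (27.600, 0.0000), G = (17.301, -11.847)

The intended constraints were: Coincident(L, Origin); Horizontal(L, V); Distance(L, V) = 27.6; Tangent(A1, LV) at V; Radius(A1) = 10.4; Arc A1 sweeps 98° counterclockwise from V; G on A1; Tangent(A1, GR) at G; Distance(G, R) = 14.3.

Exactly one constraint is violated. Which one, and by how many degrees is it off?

Tangent(A1, GR) at G — off by 6.10°.

L = (0.00, 0.00) ✓; L.y = 0.00, V.y = 0.00 ✓; |LV| = 27.60 ✓; ∠(ZV, VL) = 90.00° ✓; |ZV| = 10.40 ✓; bearing(Z→G) − bearing(Z→V) = 98.00° ✓; |ZG| = 10.40 ✓; ∠(ZG, GR) = 83.90° ✗; |GR| = 14.30 ✓.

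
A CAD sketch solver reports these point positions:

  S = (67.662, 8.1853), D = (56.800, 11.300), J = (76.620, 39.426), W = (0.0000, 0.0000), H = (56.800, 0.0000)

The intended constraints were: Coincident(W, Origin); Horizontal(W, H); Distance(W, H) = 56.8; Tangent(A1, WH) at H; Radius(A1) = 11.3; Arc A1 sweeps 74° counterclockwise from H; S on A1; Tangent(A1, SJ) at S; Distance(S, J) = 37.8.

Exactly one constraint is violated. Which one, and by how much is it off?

Distance(S, J) = 37.8 — off by 5.30.

W = (0.00, 0.00) ✓; W.y = 0.00, H.y = 0.00 ✓; |WH| = 56.80 ✓; ∠(DH, HW) = 90.00° ✓; |DH| = 11.30 ✓; bearing(D→S) − bearing(D→H) = 74.00° ✓; |DS| = 11.30 ✓; ∠(DS, SJ) = 90.00° ✓; |SJ| = 32.50 ✗.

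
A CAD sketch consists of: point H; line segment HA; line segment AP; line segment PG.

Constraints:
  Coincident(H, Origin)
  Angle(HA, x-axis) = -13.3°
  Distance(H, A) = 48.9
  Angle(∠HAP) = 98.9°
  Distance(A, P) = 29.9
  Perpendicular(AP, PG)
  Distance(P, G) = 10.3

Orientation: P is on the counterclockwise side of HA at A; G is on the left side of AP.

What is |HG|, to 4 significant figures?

53.37

∠HAP = 98.9°, so AP runs at -13.3° + (180° − 98.9°) = 67.80° from the x-axis; with |AP| = 29.9, P = A + 29.9·(cos 67.80°, sin 67.80°) = (58.89, 16.43). The perpendicularity gives PG at right angles to AP; with |PG| = 10.3 on the left of AP, G = P + 10.3·(-0.9259, 0.3778) = (49.35, 20.33). Then |HG| = |G − H| = 53.37.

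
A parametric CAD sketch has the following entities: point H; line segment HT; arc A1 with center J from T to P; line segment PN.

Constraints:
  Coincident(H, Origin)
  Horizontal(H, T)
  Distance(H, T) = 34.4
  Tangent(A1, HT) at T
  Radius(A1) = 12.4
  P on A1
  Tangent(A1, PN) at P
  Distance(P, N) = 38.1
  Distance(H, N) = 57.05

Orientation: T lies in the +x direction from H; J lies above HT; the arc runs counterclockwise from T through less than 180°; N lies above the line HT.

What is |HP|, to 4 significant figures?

48.77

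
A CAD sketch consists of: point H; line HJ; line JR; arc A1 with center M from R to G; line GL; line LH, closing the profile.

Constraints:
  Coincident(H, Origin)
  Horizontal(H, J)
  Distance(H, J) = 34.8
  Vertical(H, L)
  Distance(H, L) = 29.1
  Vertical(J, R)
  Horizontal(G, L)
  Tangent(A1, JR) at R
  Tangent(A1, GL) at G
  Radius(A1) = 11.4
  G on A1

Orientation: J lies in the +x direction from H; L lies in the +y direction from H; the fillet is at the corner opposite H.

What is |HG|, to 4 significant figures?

37.34

H is at the origin; HJ is horizontal with |HJ| = 34.8 and J on the +x side, so J = (34.80, 0.000). H and L share the same x with |HL| = 29.1 and L on the +y side, so L = (0.000, 29.10). The virtual corner opposite H is at (34.80, 29.10). Tangency of A1 to JR means the radius MR is perpendicular to JR and tangency of A1 to GL means the radius MG is perpendicular to GL, with radius 11.4, so the center M sits 11.4 in from both sides at M = (23.40, 17.70). That places the tangent points at R = (34.80, 17.70) on JR and G = (23.40, 29.10) on GL. Then |HG| = |G − H| = 37.34.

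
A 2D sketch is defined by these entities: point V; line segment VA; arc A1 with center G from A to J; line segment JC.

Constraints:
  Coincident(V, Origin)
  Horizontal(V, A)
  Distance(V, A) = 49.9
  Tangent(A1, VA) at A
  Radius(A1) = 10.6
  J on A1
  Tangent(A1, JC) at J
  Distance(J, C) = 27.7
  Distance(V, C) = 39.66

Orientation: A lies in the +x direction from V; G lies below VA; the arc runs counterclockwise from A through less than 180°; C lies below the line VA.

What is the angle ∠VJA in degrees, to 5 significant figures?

142.71°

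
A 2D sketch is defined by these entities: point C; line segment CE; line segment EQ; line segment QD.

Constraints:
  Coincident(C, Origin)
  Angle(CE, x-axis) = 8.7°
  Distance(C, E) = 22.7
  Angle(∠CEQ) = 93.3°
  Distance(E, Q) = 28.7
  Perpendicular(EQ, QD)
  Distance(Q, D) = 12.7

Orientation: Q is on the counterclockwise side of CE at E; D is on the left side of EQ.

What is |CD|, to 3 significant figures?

31.6

C is at the origin; CE runs at 8.7° with length 22.7, so E = 22.7·(cos 8.7°, sin 8.7°) = (22.4, 3.43). ∠CEQ = 93.3°, so EQ runs at 8.7° + (180° − 93.3°) = 95.4° from the x-axis; with |EQ| = 28.7, Q = E + 28.7·(cos 95.4°, sin 95.4°) = (19.7, 32.0). EQ ⟂ QD; with |QD| = 12.7 on the left of EQ, D = Q + 12.7·(-0.996, -0.0941) = (7.09, 30.8). Then |CD| = |D − C| = 31.6.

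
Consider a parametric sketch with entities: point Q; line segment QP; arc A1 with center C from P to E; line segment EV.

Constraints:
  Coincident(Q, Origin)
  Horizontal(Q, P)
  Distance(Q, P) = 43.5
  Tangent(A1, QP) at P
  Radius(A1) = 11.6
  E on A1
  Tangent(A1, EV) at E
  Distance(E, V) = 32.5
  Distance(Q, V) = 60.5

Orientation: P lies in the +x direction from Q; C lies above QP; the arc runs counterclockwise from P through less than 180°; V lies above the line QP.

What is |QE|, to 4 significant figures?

56.44

Checks: |CE| = 11.60 ✓; ∠(CE, EV) = 90.00° ✓; |EV| = 32.50 ✓; |QV| = 60.50 ✓.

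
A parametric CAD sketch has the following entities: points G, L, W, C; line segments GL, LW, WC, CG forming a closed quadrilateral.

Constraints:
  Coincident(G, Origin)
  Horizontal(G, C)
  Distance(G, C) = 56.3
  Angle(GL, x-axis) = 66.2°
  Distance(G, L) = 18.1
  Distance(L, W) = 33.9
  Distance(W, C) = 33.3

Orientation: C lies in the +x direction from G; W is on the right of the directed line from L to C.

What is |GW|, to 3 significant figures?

28.1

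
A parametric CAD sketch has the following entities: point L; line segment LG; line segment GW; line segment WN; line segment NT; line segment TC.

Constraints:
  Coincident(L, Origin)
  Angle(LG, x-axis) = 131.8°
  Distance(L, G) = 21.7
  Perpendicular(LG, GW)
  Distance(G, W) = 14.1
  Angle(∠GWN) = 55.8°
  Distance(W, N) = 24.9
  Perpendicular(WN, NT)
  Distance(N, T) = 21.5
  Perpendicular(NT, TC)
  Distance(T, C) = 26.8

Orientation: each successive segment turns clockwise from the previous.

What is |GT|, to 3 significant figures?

19.6

L is at the origin; LG runs at 131.8° with length 21.7, so G = (-14.5, 16.2). The perpendicularity gives GW at right angles to LG, so GW runs at 41.8°; with |GW| = 14.1, W = (-3.95, 25.6). ∠GWN = 55.8° gives WN at -82.4° from the x-axis; with |WN| = 24.9, N = (-0.659, 0.894). WN ⟂ NT, so NT runs at -172°; with |NT| = 21.5, T = (-22.0, -1.95). Then |GT| = |T − G| = 19.6.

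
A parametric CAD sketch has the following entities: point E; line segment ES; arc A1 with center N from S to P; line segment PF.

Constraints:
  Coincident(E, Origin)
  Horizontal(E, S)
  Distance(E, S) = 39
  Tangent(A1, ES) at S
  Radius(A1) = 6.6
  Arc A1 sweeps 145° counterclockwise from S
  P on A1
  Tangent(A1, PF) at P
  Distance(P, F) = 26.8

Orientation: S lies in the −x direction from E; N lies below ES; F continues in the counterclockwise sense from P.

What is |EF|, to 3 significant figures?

34.4

E is at the origin; E and S share the same y with |ES| = 39.0 and S on the −x side, so S = (-39.0, 0.00). The tangent condition forces NS to be normal to ES, so N = S + (0, -6.6) = (-39.0, -6.60). On A1, S sits at bearing 90° from N; a 145° counterclockwise sweep puts P at bearing 235°, so P = N + 6.6·(cos 235°, sin 235°) = (-42.8, -12.0). Since A1 is tangent to PF there, NP ⟂ PF, so PF runs along (−sin 235°, cos 235°); with |PF| = 26.8, F = (-20.8, -27.4). Then |EF| = |F − E| = 34.4.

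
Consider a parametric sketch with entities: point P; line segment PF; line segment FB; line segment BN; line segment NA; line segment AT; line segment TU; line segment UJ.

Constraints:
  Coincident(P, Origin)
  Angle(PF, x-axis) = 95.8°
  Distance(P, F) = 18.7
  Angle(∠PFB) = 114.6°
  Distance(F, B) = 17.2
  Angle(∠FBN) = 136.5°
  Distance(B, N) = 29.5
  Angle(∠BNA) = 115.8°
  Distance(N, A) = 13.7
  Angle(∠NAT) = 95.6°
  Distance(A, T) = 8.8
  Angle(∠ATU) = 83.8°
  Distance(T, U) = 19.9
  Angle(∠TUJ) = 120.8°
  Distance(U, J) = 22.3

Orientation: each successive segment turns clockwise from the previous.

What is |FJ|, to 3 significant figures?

54.4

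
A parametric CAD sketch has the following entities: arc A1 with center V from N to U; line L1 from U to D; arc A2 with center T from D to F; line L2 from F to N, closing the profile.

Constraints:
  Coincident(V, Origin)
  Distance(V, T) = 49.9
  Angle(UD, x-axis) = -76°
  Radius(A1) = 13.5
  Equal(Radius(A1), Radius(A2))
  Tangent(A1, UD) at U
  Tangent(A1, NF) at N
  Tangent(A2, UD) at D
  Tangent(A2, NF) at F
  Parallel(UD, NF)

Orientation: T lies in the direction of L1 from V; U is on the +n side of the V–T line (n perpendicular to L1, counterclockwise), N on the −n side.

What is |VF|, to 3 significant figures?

51.7

The slot axis is L1's direction at -76.0°, so u = (cos -76.0°, sin -76.0°) = (0.242, -0.970) and n = (−sin -76.0°, cos -76.0°) = (0.970, 0.242). V is at the origin and T lies 49.9 along u from V, so T = 49.9·u = (12.1, -48.4). Tangency of A1 to both parallel lines with radius 13.5 puts U and N at V ± 13.5·n: U = (13.1, 3.27), N = (-13.1, -3.27). Equal radii place D and F the same way about T: D = T + 13.5·n = (25.2, -45.2), F = T − 13.5·n = (-1.03, -51.7). Then |VF| = |F − V| = 51.7.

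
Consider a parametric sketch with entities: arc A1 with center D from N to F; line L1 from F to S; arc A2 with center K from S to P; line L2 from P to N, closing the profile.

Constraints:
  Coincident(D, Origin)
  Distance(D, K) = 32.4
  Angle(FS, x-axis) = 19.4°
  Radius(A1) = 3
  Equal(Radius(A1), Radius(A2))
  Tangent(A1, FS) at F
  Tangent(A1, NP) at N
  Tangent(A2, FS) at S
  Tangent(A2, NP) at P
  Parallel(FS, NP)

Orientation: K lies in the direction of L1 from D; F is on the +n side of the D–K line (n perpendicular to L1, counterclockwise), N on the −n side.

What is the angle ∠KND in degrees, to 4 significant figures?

84.71°

The slot axis is L1's direction at 19.4°, so u = (cos 19.4°, sin 19.4°) = (0.9432, 0.3322) and n = (−sin 19.4°, cos 19.4°) = (-0.3322, 0.9432). D is at the origin and K lies 32.4 along u from D, so K = 32.4·u = (30.56, 10.76). Tangency of A1 to both parallel lines with radius 3.0 puts F and N at D ± 3.0·n: F = (-0.9965, 2.830), N = (0.9965, -2.830). Then cos ∠KND = NK·ND / (|NK||ND|), giving 84.71°.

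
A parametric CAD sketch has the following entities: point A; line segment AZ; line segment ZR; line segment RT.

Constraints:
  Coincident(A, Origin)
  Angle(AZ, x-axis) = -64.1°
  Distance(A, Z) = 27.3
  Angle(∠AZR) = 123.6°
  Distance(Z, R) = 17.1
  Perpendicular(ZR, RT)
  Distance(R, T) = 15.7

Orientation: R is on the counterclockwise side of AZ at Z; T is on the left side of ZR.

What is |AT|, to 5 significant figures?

32.968

A is at the origin; AZ runs at -64.1° with length 27.3, so Z = 27.3·(cos -64.1°, sin -64.1°) = (11.925, -24.558). ∠AZR = 123.6°, so ZR runs at -64.1° + (180° − 123.6°) = -7.7000° from the x-axis; with |ZR| = 17.1, R = Z + 17.1·(cos -7.7000°, sin -7.7000°) = (28.871, -26.849). ZR ⟂ RT; with |RT| = 15.7 on the left of ZR, T = R + 15.7·(0.13399, 0.99098) = (30.974, -11.291). Then |AT| = |T − A| = 32.968.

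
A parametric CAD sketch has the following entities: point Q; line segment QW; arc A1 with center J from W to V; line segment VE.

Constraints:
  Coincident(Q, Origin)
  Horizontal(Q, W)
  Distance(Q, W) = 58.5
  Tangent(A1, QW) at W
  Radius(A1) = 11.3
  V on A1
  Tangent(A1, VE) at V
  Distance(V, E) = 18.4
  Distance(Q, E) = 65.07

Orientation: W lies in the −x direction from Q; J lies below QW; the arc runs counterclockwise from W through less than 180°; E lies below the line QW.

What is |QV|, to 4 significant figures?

69.86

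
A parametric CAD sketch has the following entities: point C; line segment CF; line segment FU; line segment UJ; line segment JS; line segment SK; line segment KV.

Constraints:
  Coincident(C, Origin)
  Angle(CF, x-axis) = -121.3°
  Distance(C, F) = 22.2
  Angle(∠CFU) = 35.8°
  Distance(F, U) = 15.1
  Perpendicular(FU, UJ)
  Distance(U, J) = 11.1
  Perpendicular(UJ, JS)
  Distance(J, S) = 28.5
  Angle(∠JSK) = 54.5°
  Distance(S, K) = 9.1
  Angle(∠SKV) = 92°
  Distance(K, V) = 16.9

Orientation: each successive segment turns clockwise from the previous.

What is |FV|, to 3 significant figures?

14.3

∠JSK = 54.5° gives SK at 149° from the x-axis; with |SK| = 9.1, K = (-7.22, -26.8). ∠SKV = 92.0° gives KV at 61.0° from the x-axis; with |KV| = 16.9, V = (0.977, -12.0). Then |FV| = |V − F| = 14.3.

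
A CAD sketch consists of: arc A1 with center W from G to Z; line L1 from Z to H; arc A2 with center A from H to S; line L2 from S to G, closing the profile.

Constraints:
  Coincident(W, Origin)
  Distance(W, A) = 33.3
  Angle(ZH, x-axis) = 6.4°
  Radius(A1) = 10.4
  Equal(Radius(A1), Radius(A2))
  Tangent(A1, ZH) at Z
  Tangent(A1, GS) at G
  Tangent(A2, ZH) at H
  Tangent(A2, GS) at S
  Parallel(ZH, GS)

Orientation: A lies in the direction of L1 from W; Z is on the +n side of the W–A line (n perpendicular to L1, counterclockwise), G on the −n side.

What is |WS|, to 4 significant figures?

34.89

The slot axis is L1's direction at 6.4°, so u = (cos 6.4°, sin 6.4°) = (0.9938, 0.1115) and n = (−sin 6.4°, cos 6.4°) = (-0.1115, 0.9938). W is at the origin and A lies 33.3 along u from W, so A = 33.3·u = (33.09, 3.712). Tangency of A1 to both parallel lines with radius 10.4 puts Z and G at W ± 10.4·n: Z = (-1.159, 10.34), G = (1.159, -10.34). Equal radii place H and S the same way about A: H = A + 10.4·n = (31.93, 14.05), S = A − 10.4·n = (34.25, -6.623). Then |WS| = |S − W| = 34.89.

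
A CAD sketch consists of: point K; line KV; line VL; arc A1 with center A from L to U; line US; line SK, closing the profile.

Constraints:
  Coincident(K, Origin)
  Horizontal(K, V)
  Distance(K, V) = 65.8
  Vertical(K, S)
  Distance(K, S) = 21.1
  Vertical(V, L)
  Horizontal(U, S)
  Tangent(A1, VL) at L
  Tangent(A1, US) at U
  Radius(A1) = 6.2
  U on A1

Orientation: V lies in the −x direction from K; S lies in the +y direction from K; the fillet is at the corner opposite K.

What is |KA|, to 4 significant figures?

61.43

K and S share the same x with |KS| = 21.1 and S on the +y side, so S = (0.000, 21.10). The virtual corner opposite K is at (-65.80, 21.10). A1 meets VL tangentially, so AL is at right angles to VL and tangency of A1 to US means the radius AU is perpendicular to US, with radius 6.2, so the center A sits 6.2 in from both sides at A = (-59.60, 14.90). Then |KA| = |A − K| = 61.43.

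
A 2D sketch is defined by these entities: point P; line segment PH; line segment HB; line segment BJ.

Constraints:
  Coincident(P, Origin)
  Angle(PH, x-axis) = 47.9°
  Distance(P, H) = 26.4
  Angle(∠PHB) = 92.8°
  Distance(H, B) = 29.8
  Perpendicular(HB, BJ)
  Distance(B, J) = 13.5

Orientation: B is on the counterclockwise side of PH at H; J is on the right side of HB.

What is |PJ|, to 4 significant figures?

50.56

P is at the origin; PH runs at 47.9° with length 26.4, so H = 26.4·(cos 47.9°, sin 47.9°) = (17.70, 19.59). ∠PHB = 92.8°, so HB runs at 47.9° + (180° − 92.8°) = 135.1° from the x-axis; with |HB| = 29.8, B = H + 29.8·(cos 135.1°, sin 135.1°) = (-3.409, 40.62). The perpendicularity gives BJ at right angles to HB; with |BJ| = 13.5 on the right of HB, J = B + 13.5·(0.7059, 0.7083) = (6.120, 50.19). Then |PJ| = |J − P| = 50.56.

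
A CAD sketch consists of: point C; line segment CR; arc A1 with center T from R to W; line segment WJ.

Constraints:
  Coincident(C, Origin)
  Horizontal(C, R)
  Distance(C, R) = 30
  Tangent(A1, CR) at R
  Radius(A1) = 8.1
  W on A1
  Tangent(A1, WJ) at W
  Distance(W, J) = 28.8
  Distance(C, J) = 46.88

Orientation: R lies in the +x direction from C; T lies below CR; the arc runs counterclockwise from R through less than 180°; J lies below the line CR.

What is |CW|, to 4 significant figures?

24.07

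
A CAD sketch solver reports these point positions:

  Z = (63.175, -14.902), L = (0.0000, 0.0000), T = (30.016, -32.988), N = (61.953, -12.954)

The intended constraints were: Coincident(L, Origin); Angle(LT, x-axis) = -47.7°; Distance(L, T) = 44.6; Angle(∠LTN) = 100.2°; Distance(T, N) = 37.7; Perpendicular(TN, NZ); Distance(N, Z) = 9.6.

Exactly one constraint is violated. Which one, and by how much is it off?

Distance(N, Z) = 9.6 — off by 7.30.

L = (0.00, 0.00) ✓; LT at -47.70° ✓; |LT| = 44.60 ✓; ∠LTN = 100.2° ✓; |TN| = 37.70 ✓; ∠(TN, NZ) = 90.00° ✓; |NZ| = 2.300 ✗.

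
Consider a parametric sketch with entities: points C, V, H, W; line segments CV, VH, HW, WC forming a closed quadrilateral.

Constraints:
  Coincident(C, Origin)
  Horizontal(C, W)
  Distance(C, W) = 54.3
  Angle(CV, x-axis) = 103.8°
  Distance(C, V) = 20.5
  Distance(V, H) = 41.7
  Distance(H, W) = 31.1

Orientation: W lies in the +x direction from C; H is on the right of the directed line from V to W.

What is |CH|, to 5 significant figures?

26.445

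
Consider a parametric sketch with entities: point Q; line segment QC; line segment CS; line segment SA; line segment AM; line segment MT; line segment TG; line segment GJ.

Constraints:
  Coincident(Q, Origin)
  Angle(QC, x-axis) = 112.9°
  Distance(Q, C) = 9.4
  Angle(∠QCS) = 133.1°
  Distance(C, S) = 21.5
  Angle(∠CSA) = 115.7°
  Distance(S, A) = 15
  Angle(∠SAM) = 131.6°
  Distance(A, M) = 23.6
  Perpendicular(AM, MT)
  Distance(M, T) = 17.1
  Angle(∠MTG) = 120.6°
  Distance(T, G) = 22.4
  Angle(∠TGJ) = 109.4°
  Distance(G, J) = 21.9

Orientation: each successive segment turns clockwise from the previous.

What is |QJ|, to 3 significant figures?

27.9

Q is at the origin; QC runs at 112.9° with length 9.4, so C = (-3.66, 8.66). ∠QCS = 133.1° gives CS at 66.0° from the x-axis; with |CS| = 21.5, S = (5.09, 28.3). ∠CSA = 115.7° gives SA at 1.70° from the x-axis; with |SA| = 15.0, A = (20.1, 28.7). ∠SAM = 131.6° gives AM at -46.7° from the x-axis; with |AM| = 23.6, M = (36.3, 11.6). AM ⟂ MT, so MT runs at -137°; with |MT| = 17.1, T = (23.8, -0.158). ∠MTG = 120.6° gives TG at 164° from the x-axis; with |TG| = 22.4, G = (2.30, 6.05). ∠TGJ = 109.4° gives GJ at 93.3° from the x-axis; with |GJ| = 21.9, J = (1.04, 27.9). Then |QJ| = |J − Q| = 27.9.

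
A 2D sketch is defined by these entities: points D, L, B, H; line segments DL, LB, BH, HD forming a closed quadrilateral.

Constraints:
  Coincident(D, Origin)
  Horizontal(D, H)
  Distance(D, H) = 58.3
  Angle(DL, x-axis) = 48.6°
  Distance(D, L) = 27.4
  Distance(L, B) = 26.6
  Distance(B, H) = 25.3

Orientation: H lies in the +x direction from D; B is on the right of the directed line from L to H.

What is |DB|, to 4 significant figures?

33.08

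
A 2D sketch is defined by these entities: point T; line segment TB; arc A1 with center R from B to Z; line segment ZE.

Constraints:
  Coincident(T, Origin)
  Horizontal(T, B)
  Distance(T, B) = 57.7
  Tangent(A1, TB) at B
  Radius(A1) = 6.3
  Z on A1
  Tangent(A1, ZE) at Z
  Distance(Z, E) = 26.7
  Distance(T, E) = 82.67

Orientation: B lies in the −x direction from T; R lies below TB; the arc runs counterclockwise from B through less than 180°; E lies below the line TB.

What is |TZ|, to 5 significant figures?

62.646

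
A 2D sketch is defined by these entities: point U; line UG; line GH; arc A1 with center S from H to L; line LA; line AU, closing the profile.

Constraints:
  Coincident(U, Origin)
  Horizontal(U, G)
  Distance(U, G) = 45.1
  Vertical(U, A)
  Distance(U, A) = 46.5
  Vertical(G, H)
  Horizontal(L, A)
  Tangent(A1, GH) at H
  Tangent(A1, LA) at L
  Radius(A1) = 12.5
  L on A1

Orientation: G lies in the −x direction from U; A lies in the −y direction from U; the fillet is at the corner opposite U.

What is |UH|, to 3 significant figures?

56.5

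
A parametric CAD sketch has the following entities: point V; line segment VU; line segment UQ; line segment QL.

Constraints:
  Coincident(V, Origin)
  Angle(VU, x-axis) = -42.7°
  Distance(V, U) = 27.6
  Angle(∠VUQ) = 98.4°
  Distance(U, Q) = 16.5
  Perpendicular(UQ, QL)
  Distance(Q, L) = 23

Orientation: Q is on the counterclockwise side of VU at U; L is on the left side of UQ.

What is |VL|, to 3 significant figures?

21.0

V is at the origin; VU runs at -42.7° with length 27.6, so U = 27.6·(cos -42.7°, sin -42.7°) = (20.3, -18.7). ∠VUQ = 98.4°, so UQ runs at -42.7° + (180° − 98.4°) = 38.9° from the x-axis; with |UQ| = 16.5, Q = U + 16.5·(cos 38.9°, sin 38.9°) = (33.1, -8.36). The perpendicularity gives QL at right angles to UQ; with |QL| = 23.0 on the left of UQ, L = Q + 23.0·(-0.628, 0.778) = (18.7, 9.54). Then |VL| = |L − V| = 21.0.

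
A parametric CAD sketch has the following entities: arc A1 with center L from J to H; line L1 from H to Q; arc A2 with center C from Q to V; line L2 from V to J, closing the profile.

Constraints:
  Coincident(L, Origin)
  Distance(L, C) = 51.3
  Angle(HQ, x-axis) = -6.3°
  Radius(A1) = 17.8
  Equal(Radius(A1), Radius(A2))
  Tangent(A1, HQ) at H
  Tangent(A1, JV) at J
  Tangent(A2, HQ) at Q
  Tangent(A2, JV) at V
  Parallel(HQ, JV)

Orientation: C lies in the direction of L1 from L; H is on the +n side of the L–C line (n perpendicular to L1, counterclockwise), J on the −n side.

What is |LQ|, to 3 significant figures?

54.3

The slot axis is L1's direction at -6.3°, so u = (cos -6.3°, sin -6.3°) = (0.994, -0.110) and n = (−sin -6.3°, cos -6.3°) = (0.110, 0.994). L is at the origin and C lies 51.3 along u from L, so C = 51.3·u = (51.0, -5.63). Tangency of A1 to both parallel lines with radius 17.8 puts H and J at L ± 17.8·n: H = (1.95, 17.7), J = (-1.95, -17.7). Equal radii place Q and V the same way about C: Q = C + 17.8·n = (52.9, 12.1), V = C − 17.8·n = (49.0, -23.3). Then |LQ| = |Q − L| = 54.3.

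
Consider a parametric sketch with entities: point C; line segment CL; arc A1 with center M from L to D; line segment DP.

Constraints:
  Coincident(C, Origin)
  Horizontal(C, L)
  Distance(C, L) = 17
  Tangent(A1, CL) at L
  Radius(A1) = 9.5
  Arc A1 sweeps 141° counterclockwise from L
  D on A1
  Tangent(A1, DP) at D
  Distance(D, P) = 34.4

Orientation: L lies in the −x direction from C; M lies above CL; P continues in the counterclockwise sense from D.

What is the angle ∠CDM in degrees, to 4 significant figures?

72.14°

C is at the origin; C and L share the same y with |CL| = 17.0 and L on the −x side, so L = (-17.00, 0.000). The tangent condition forces ML to be normal to CL, so M = L + (0, 9.5) = (-17.00, 9.500). On A1, L sits at bearing -90° from M; a 141° counterclockwise sweep puts D at bearing 51°, so D = M + 9.5·(cos 51°, sin 51°) = (-11.02, 16.88). Then cos ∠CDM = DC·DM / (|DC||DM|), giving 72.14°.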